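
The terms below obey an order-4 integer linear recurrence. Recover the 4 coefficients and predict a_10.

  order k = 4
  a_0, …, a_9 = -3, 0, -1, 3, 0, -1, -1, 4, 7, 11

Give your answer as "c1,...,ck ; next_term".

2,0,1,2 ; 24

  a_4 = 2·3 + 0·-1 + 1·0 + 2·-3 = 0
  a_5 = 2·0 + 0·3 + 1·-1 + 2·0 = -1
  a_6 = 2·-1 + 0·0 + 1·3 + 2·-1 = -1
  a_7 = 2·-1 + 0·-1 + 1·0 + 2·3 = 4
  a_8 = 2·4 + 0·-1 + 1·-1 + 2·0 = 7
  a_9 = 2·7 + 0·4 + 1·-1 + 2·-1 = 11
  a_10 = 2·11 + 0·7 + 1·4 + 2·-1 = 24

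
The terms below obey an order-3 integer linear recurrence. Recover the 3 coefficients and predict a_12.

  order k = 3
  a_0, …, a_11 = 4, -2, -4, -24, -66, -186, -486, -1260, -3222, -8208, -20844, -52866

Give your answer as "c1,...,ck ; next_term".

  a_3 = 3·-4 + 0·-2 + -3·4 = -24
  a_4 = 3·-24 + 0·-4 + -3·-2 = -66
  a_5 = 3·-66 + 0·-24 + -3·-4 = -186
  a_6 = 3·-186 + 0·-66 + -3·-24 = -486
  a_7 = 3·-486 + 0·-186 + -3·-66 = -1260
  a_8 = 3·-1260 + 0·-486 + -3·-186 = -3222
  a_9 = 3·-3222 + 0·-1260 + -3·-486 = -8208
  a_10 = 3·-8208 + 0·-3222 + -3·-1260 = -20844
  a_11 = 3·-20844 + 0·-8208 + -3·-3222 = -52866
  a_12 = 3·-52866 + 0·-20844 + -3·-8208 = -133974

3,0,-3 ; -133974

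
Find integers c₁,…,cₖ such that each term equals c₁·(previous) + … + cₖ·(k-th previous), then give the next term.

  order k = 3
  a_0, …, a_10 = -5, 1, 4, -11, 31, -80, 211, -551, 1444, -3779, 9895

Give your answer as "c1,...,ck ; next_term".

-2,2,1 ; -25904

  a_3 = -2·4 + 2·1 + 1·-5 = -11
  a_4 = -2·-11 + 2·4 + 1·1 = 31
  a_5 = -2·31 + 2·-11 + 1·4 = -80
  a_6 = -2·-80 + 2·31 + 1·-11 = 211
  a_7 = -2·211 + 2·-80 + 1·31 = -551
  a_8 = -2·-551 + 2·211 + 1·-80 = 1444
  a_9 = -2·1444 + 2·-551 + 1·211 = -3779
  a_10 = -2·-3779 + 2·1444 + 1·-551 = 9895
  a_11 = -2·9895 + 2·-3779 + 1·1444 = -25904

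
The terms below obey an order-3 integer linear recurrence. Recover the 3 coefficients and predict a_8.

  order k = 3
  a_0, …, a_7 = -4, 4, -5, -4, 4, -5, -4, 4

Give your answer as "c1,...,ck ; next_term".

0,0,1 ; -5

  a_3 = 0·-5 + 0·4 + 1·-4 = -4
  a_4 = 0·-4 + 0·-5 + 1·4 = 4
  a_5 = 0·4 + 0·-4 + 1·-5 = -5
  a_6 = 0·-5 + 0·4 + 1·-4 = -4
  a_7 = 0·-4 + 0·-5 + 1·4 = 4
  a_8 = 0·4 + 0·-4 + 1·-5 = -5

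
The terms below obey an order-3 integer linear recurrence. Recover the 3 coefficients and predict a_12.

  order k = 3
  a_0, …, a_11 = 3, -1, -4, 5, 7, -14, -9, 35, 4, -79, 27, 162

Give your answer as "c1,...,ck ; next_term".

0,-2,1 ; -133

  a_3 = 0·-4 + -2·-1 + 1·3 = 5
  a_4 = 0·5 + -2·-4 + 1·-1 = 7
  a_5 = 0·7 + -2·5 + 1·-4 = -14
  a_6 = 0·-14 + -2·7 + 1·5 = -9
  a_7 = 0·-9 + -2·-14 + 1·7 = 35
  a_8 = 0·35 + -2·-9 + 1·-14 = 4
  a_9 = 0·4 + -2·35 + 1·-9 = -79
  a_10 = 0·-79 + -2·4 + 1·35 = 27
  a_11 = 0·27 + -2·-79 + 1·4 = 162
  a_12 = 0·162 + -2·27 + 1·-79 = -133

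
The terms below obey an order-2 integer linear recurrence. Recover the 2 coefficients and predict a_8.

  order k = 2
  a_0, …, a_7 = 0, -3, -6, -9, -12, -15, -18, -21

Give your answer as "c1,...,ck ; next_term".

  a_2 = 2·-3 + -1·0 = -6
  a_3 = 2·-6 + -1·-3 = -9
  a_4 = 2·-9 + -1·-6 = -12
  a_5 = 2·-12 + -1·-9 = -15
  a_6 = 2·-15 + -1·-12 = -18
  a_7 = 2·-18 + -1·-15 = -21
  a_8 = 2·-21 + -1·-18 = -24

2,-1 ; -24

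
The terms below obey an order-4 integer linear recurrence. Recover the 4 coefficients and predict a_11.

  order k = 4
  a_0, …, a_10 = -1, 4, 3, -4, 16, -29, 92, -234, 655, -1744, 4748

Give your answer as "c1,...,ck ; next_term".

  a_4 = -2·-4 + 2·3 + 1·4 + 2·-1 = 16
  a_5 = -2·16 + 2·-4 + 1·3 + 2·4 = -29
  a_6 = -2·-29 + 2·16 + 1·-4 + 2·3 = 92
  a_7 = -2·92 + 2·-29 + 1·16 + 2·-4 = -234
  a_8 = -2·-234 + 2·92 + 1·-29 + 2·16 = 655
  a_9 = -2·655 + 2·-234 + 1·92 + 2·-29 = -1744
  a_10 = -2·-1744 + 2·655 + 1·-234 + 2·92 = 4748
  a_11 = -2·4748 + 2·-1744 + 1·655 + 2·-234 = -12797

-2,2,1,2 ; -12797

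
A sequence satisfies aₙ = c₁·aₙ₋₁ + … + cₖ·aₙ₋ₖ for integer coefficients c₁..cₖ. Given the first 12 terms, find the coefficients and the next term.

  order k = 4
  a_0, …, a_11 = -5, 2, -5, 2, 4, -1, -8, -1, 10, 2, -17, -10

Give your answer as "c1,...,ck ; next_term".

1,-1,1,1 ; 19

  a_4 = 1·2 + -1·-5 + 1·2 + 1·-5 = 4
  a_5 = 1·4 + -1·2 + 1·-5 + 1·2 = -1
  a_6 = 1·-1 + -1·4 + 1·2 + 1·-5 = -8
  a_7 = 1·-8 + -1·-1 + 1·4 + 1·2 = -1
  a_8 = 1·-1 + -1·-8 + 1·-1 + 1·4 = 10
  a_9 = 1·10 + -1·-1 + 1·-8 + 1·-1 = 2
  a_10 = 1·2 + -1·10 + 1·-1 + 1·-8 = -17
  a_11 = 1·-17 + -1·2 + 1·10 + 1·-1 = -10
  a_12 = 1·-10 + -1·-17 + 1·2 + 1·10 = 19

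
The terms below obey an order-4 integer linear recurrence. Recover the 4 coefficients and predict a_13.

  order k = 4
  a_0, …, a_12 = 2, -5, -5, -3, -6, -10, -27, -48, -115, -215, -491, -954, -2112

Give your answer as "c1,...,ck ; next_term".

1,3,-2,1 ; -4207

  a_4 = 1·-3 + 3·-5 + -2·-5 + 1·2 = -6
  a_5 = 1·-6 + 3·-3 + -2·-5 + 1·-5 = -10
  a_6 = 1·-10 + 3·-6 + -2·-3 + 1·-5 = -27
  a_7 = 1·-27 + 3·-10 + -2·-6 + 1·-3 = -48
  a_8 = 1·-48 + 3·-27 + -2·-10 + 1·-6 = -115
  a_9 = 1·-115 + 3·-48 + -2·-27 + 1·-10 = -215
  a_10 = 1·-215 + 3·-115 + -2·-48 + 1·-27 = -491
  a_11 = 1·-491 + 3·-215 + -2·-115 + 1·-48 = -954
  a_12 = 1·-954 + 3·-491 + -2·-215 + 1·-115 = -2112
  a_13 = 1·-2112 + 3·-954 + -2·-491 + 1·-215 = -4207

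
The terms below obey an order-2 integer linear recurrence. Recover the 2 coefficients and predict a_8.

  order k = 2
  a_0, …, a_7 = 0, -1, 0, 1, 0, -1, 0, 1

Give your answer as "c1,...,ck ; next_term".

  a_2 = 0·-1 + -1·0 = 0
  a_3 = 0·0 + -1·-1 = 1
  a_4 = 0·1 + -1·0 = 0
  a_5 = 0·0 + -1·1 = -1
  a_6 = 0·-1 + -1·0 = 0
  a_7 = 0·0 + -1·-1 = 1
  a_8 = 0·1 + -1·0 = 0

0,-1 ; 0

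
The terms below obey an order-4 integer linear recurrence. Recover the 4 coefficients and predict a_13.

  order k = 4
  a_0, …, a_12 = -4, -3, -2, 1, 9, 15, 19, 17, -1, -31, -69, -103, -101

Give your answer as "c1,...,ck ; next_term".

1,0,0,-2 ; -39

  a_4 = 1·1 + 0·-2 + 0·-3 + -2·-4 = 9
  a_5 = 1·9 + 0·1 + 0·-2 + -2·-3 = 15
  a_6 = 1·15 + 0·9 + 0·1 + -2·-2 = 19
  a_7 = 1·19 + 0·15 + 0·9 + -2·1 = 17
  a_8 = 1·17 + 0·19 + 0·15 + -2·9 = -1
  a_9 = 1·-1 + 0·17 + 0·19 + -2·15 = -31
  a_10 = 1·-31 + 0·-1 + 0·17 + -2·19 = -69
  a_11 = 1·-69 + 0·-31 + 0·-1 + -2·17 = -103
  a_12 = 1·-103 + 0·-69 + 0·-31 + -2·-1 = -101
  a_13 = 1·-101 + 0·-103 + 0·-69 + -2·-31 = -39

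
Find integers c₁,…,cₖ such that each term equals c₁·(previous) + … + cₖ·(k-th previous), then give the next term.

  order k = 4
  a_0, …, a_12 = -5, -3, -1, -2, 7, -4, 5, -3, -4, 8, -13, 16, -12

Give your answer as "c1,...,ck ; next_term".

  a_4 = -1·-2 + 0·-1 + 0·-3 + -1·-5 = 7
  a_5 = -1·7 + 0·-2 + 0·-1 + -1·-3 = -4
  a_6 = -1·-4 + 0·7 + 0·-2 + -1·-1 = 5
  a_7 = -1·5 + 0·-4 + 0·7 + -1·-2 = -3
  a_8 = -1·-3 + 0·5 + 0·-4 + -1·7 = -4
  a_9 = -1·-4 + 0·-3 + 0·5 + -1·-4 = 8
  a_10 = -1·8 + 0·-4 + 0·-3 + -1·5 = -13
  a_11 = -1·-13 + 0·8 + 0·-4 + -1·-3 = 16
  a_12 = -1·16 + 0·-13 + 0·8 + -1·-4 = -12
  a_13 = -1·-12 + 0·16 + 0·-13 + -1·8 = 4

-1,0,0,-1 ; 4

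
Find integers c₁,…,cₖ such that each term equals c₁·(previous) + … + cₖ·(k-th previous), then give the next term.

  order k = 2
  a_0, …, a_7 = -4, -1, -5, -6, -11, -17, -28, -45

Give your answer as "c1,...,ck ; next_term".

  a_2 = 1·-1 + 1·-4 = -5
  a_3 = 1·-5 + 1·-1 = -6
  a_4 = 1·-6 + 1·-5 = -11
  a_5 = 1·-11 + 1·-6 = -17
  a_6 = 1·-17 + 1·-11 = -28
  a_7 = 1·-28 + 1·-17 = -45
  a_8 = 1·-45 + 1·-28 = -73

1,1 ; -73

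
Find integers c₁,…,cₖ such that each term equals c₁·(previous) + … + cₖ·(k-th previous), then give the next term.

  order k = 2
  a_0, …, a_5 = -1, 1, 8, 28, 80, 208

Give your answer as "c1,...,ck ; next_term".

  a_2 = 4·1 + -4·-1 = 8
  a_3 = 4·8 + -4·1 = 28
  a_4 = 4·28 + -4·8 = 80
  a_5 = 4·80 + -4·28 = 208
  a_6 = 4·208 + -4·80 = 512

4,-4 ; 512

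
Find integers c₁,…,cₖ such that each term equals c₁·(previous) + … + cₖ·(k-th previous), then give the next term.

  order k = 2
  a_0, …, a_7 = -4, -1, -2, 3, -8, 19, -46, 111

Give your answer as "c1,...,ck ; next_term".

  a_2 = -2·-1 + 1·-4 = -2
  a_3 = -2·-2 + 1·-1 = 3
  a_4 = -2·3 + 1·-2 = -8
  a_5 = -2·-8 + 1·3 = 19
  a_6 = -2·19 + 1·-8 = -46
  a_7 = -2·-46 + 1·19 = 111
  a_8 = -2·111 + 1·-46 = -268

-2,1 ; -268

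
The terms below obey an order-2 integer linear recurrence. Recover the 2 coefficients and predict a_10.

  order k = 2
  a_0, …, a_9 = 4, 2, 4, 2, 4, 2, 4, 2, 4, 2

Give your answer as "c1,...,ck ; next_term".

0,1 ; 4

  a_2 = 0·2 + 1·4 = 4
  a_3 = 0·4 + 1·2 = 2
  a_4 = 0·2 + 1·4 = 4
  a_5 = 0·4 + 1·2 = 2
  a_6 = 0·2 + 1·4 = 4
  a_7 = 0·4 + 1·2 = 2
  a_8 = 0·2 + 1·4 = 4
  a_9 = 0·4 + 1·2 = 2
  a_10 = 0·2 + 1·4 = 4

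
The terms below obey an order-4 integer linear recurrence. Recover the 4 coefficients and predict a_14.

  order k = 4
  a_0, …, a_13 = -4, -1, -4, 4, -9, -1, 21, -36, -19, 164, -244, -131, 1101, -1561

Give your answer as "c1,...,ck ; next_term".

  a_4 = -2·4 + -3·-4 + 1·-1 + 3·-4 = -9
  a_5 = -2·-9 + -3·4 + 1·-4 + 3·-1 = -1
  a_6 = -2·-1 + -3·-9 + 1·4 + 3·-4 = 21
  a_7 = -2·21 + -3·-1 + 1·-9 + 3·4 = -36
  a_8 = -2·-36 + -3·21 + 1·-1 + 3·-9 = -19
  a_9 = -2·-19 + -3·-36 + 1·21 + 3·-1 = 164
  a_10 = -2·164 + -3·-19 + 1·-36 + 3·21 = -244
  a_11 = -2·-244 + -3·164 + 1·-19 + 3·-36 = -131
  a_12 = -2·-131 + -3·-244 + 1·164 + 3·-19 = 1101
  a_13 = -2·1101 + -3·-131 + 1·-244 + 3·164 = -1561
  a_14 = -2·-1561 + -3·1101 + 1·-131 + 3·-244 = -1044

-2,-3,1,3 ; -1044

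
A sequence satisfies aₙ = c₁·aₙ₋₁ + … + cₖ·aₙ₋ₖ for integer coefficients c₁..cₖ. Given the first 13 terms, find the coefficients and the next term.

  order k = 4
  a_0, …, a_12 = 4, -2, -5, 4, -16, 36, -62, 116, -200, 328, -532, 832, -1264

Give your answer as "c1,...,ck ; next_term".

  a_4 = -2·4 + 0·-5 + 0·-2 + -2·4 = -16
  a_5 = -2·-16 + 0·4 + 0·-5 + -2·-2 = 36
  a_6 = -2·36 + 0·-16 + 0·4 + -2·-5 = -62
  a_7 = -2·-62 + 0·36 + 0·-16 + -2·4 = 116
  a_8 = -2·116 + 0·-62 + 0·36 + -2·-16 = -200
  a_9 = -2·-200 + 0·116 + 0·-62 + -2·36 = 328
  a_10 = -2·328 + 0·-200 + 0·116 + -2·-62 = -532
  a_11 = -2·-532 + 0·328 + 0·-200 + -2·116 = 832
  a_12 = -2·832 + 0·-532 + 0·328 + -2·-200 = -1264
  a_13 = -2·-1264 + 0·832 + 0·-532 + -2·328 = 1872

-2,0,0,-2 ; 1872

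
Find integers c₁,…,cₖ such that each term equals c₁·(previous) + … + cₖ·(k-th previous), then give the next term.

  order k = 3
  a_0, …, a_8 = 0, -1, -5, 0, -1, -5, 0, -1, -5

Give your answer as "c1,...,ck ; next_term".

  a_3 = 0·-5 + 0·-1 + 1·0 = 0
  a_4 = 0·0 + 0·-5 + 1·-1 = -1
  a_5 = 0·-1 + 0·0 + 1·-5 = -5
  a_6 = 0·-5 + 0·-1 + 1·0 = 0
  a_7 = 0·0 + 0·-5 + 1·-1 = -1
  a_8 = 0·-1 + 0·0 + 1·-5 = -5
  a_9 = 0·-5 + 0·-1 + 1·0 = 0

0,0,1 ; 0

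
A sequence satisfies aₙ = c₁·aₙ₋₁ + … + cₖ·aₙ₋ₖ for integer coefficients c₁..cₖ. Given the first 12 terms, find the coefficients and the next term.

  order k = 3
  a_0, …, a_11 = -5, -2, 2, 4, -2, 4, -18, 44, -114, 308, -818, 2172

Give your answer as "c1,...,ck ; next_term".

  a_3 = -2·2 + 1·-2 + -2·-5 = 4
  a_4 = -2·4 + 1·2 + -2·-2 = -2
  a_5 = -2·-2 + 1·4 + -2·2 = 4
  a_6 = -2·4 + 1·-2 + -2·4 = -18
  a_7 = -2·-18 + 1·4 + -2·-2 = 44
  a_8 = -2·44 + 1·-18 + -2·4 = -114
  a_9 = -2·-114 + 1·44 + -2·-18 = 308
  a_10 = -2·308 + 1·-114 + -2·44 = -818
  a_11 = -2·-818 + 1·308 + -2·-114 = 2172
  a_12 = -2·2172 + 1·-818 + -2·308 = -5778

-2,1,-2 ; -5778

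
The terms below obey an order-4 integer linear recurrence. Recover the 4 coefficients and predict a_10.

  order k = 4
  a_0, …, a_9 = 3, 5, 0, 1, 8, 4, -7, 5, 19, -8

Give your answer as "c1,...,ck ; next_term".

0,-1,1,1 ; -21

  a_4 = 0·1 + -1·0 + 1·5 + 1·3 = 8
  a_5 = 0·8 + -1·1 + 1·0 + 1·5 = 4
  a_6 = 0·4 + -1·8 + 1·1 + 1·0 = -7
  a_7 = 0·-7 + -1·4 + 1·8 + 1·1 = 5
  a_8 = 0·5 + -1·-7 + 1·4 + 1·8 = 19
  a_9 = 0·19 + -1·5 + 1·-7 + 1·4 = -8
  a_10 = 0·-8 + -1·19 + 1·5 + 1·-7 = -21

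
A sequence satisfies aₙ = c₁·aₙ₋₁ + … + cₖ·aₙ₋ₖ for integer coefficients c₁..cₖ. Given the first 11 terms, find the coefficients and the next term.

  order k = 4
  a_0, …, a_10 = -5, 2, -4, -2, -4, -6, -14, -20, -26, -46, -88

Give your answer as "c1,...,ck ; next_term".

1,-1,2,2 ; -134

  a_4 = 1·-2 + -1·-4 + 2·2 + 2·-5 = -4
  a_5 = 1·-4 + -1·-2 + 2·-4 + 2·2 = -6
  a_6 = 1·-6 + -1·-4 + 2·-2 + 2·-4 = -14
  a_7 = 1·-14 + -1·-6 + 2·-4 + 2·-2 = -20
  a_8 = 1·-20 + -1·-14 + 2·-6 + 2·-4 = -26
  a_9 = 1·-26 + -1·-20 + 2·-14 + 2·-6 = -46
  a_10 = 1·-46 + -1·-26 + 2·-20 + 2·-14 = -88
  a_11 = 1·-88 + -1·-46 + 2·-26 + 2·-20 = -134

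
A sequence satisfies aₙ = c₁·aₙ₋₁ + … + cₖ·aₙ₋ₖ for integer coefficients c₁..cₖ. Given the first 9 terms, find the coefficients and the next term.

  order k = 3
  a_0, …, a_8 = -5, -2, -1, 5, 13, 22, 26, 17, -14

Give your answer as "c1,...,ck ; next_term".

2,-1,-1 ; -71

  a_3 = 2·-1 + -1·-2 + -1·-5 = 5
  a_4 = 2·5 + -1·-1 + -1·-2 = 13
  a_5 = 2·13 + -1·5 + -1·-1 = 22
  a_6 = 2·22 + -1·13 + -1·5 = 26
  a_7 = 2·26 + -1·22 + -1·13 = 17
  a_8 = 2·17 + -1·26 + -1·22 = -14
  a_9 = 2·-14 + -1·17 + -1·26 = -71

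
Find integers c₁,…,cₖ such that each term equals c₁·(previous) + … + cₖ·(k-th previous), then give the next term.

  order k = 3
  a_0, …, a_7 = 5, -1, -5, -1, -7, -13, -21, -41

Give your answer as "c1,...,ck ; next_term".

  a_3 = 1·-5 + 1·-1 + 1·5 = -1
  a_4 = 1·-1 + 1·-5 + 1·-1 = -7
  a_5 = 1·-7 + 1·-1 + 1·-5 = -13
  a_6 = 1·-13 + 1·-7 + 1·-1 = -21
  a_7 = 1·-21 + 1·-13 + 1·-7 = -41
  a_8 = 1·-41 + 1·-21 + 1·-13 = -75

1,1,1 ; -75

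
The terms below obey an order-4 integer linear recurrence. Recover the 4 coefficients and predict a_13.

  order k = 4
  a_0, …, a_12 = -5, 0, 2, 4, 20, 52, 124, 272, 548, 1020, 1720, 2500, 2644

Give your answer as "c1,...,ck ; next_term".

  a_4 = 3·4 + -1·2 + -2·0 + -2·-5 = 20
  a_5 = 3·20 + -1·4 + -2·2 + -2·0 = 52
  a_6 = 3·52 + -1·20 + -2·4 + -2·2 = 124
  a_7 = 3·124 + -1·52 + -2·20 + -2·4 = 272
  a_8 = 3·272 + -1·124 + -2·52 + -2·20 = 548
  a_9 = 3·548 + -1·272 + -2·124 + -2·52 = 1020
  a_10 = 3·1020 + -1·548 + -2·272 + -2·124 = 1720
  a_11 = 3·1720 + -1·1020 + -2·548 + -2·272 = 2500
  a_12 = 3·2500 + -1·1720 + -2·1020 + -2·548 = 2644
  a_13 = 3·2644 + -1·2500 + -2·1720 + -2·1020 = -48

3,-1,-2,-2 ; -48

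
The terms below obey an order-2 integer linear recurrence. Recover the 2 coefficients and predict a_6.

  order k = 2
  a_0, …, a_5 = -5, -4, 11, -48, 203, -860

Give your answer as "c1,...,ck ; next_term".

  a_2 = -4·-4 + 1·-5 = 11
  a_3 = -4·11 + 1·-4 = -48
  a_4 = -4·-48 + 1·11 = 203
  a_5 = -4·203 + 1·-48 = -860
  a_6 = -4·-860 + 1·203 = 3643

-4,1 ; 3643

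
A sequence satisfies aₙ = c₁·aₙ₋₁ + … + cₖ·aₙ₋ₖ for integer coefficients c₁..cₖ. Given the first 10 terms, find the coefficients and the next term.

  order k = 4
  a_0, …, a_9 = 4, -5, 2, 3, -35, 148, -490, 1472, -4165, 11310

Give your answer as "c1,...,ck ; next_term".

-4,-3,1,-3 ; -29803

  a_4 = -4·3 + -3·2 + 1·-5 + -3·4 = -35
  a_5 = -4·-35 + -3·3 + 1·2 + -3·-5 = 148
  a_6 = -4·148 + -3·-35 + 1·3 + -3·2 = -490
  a_7 = -4·-490 + -3·148 + 1·-35 + -3·3 = 1472
  a_8 = -4·1472 + -3·-490 + 1·148 + -3·-35 = -4165
  a_9 = -4·-4165 + -3·1472 + 1·-490 + -3·148 = 11310
  a_10 = -4·11310 + -3·-4165 + 1·1472 + -3·-490 = -29803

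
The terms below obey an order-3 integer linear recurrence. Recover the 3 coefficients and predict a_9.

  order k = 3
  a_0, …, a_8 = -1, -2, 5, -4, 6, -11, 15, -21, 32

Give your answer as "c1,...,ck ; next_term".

-1,0,-1 ; -47

  a_3 = -1·5 + 0·-2 + -1·-1 = -4
  a_4 = -1·-4 + 0·5 + -1·-2 = 6
  a_5 = -1·6 + 0·-4 + -1·5 = -11
  a_6 = -1·-11 + 0·6 + -1·-4 = 15
  a_7 = -1·15 + 0·-11 + -1·6 = -21
  a_8 = -1·-21 + 0·15 + -1·-11 = 32
  a_9 = -1·32 + 0·-21 + -1·15 = -47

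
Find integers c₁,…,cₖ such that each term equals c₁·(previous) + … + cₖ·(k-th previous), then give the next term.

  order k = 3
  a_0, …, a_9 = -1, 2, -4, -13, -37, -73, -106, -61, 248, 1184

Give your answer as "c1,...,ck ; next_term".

  a_3 = 3·-4 + -2·2 + -3·-1 = -13
  a_4 = 3·-13 + -2·-4 + -3·2 = -37
  a_5 = 3·-37 + -2·-13 + -3·-4 = -73
  a_6 = 3·-73 + -2·-37 + -3·-13 = -106
  a_7 = 3·-106 + -2·-73 + -3·-37 = -61
  a_8 = 3·-61 + -2·-106 + -3·-73 = 248
  a_9 = 3·248 + -2·-61 + -3·-106 = 1184
  a_10 = 3·1184 + -2·248 + -3·-61 = 3239

3,-2,-3 ; 3239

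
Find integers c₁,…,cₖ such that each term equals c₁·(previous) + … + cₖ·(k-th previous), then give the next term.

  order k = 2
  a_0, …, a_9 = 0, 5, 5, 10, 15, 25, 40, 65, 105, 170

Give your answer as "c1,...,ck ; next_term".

1,1 ; 275

  a_2 = 1·5 + 1·0 = 5
  a_3 = 1·5 + 1·5 = 10
  a_4 = 1·10 + 1·5 = 15
  a_5 = 1·15 + 1·10 = 25
  a_6 = 1·25 + 1·15 = 40
  a_7 = 1·40 + 1·25 = 65
  a_8 = 1·65 + 1·40 = 105
  a_9 = 1·105 + 1·65 = 170
  a_10 = 1·170 + 1·105 = 275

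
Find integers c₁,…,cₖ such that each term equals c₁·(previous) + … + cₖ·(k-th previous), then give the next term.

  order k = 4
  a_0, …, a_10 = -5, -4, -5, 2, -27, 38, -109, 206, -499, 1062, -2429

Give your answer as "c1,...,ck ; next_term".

  a_4 = -2·2 + 1·-5 + 2·-4 + 2·-5 = -27
  a_5 = -2·-27 + 1·2 + 2·-5 + 2·-4 = 38
  a_6 = -2·38 + 1·-27 + 2·2 + 2·-5 = -109
  a_7 = -2·-109 + 1·38 + 2·-27 + 2·2 = 206
  a_8 = -2·206 + 1·-109 + 2·38 + 2·-27 = -499
  a_9 = -2·-499 + 1·206 + 2·-109 + 2·38 = 1062
  a_10 = -2·1062 + 1·-499 + 2·206 + 2·-109 = -2429
  a_11 = -2·-2429 + 1·1062 + 2·-499 + 2·206 = 5334

-2,1,2,2 ; 5334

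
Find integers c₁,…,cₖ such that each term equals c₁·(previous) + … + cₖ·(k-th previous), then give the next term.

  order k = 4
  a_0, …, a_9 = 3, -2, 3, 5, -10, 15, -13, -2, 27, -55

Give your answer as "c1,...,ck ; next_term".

-1,0,1,-1 ; 66

  a_4 = -1·5 + 0·3 + 1·-2 + -1·3 = -10
  a_5 = -1·-10 + 0·5 + 1·3 + -1·-2 = 15
  a_6 = -1·15 + 0·-10 + 1·5 + -1·3 = -13
  a_7 = -1·-13 + 0·15 + 1·-10 + -1·5 = -2
  a_8 = -1·-2 + 0·-13 + 1·15 + -1·-10 = 27
  a_9 = -1·27 + 0·-2 + 1·-13 + -1·15 = -55
  a_10 = -1·-55 + 0·27 + 1·-2 + -1·-13 = 66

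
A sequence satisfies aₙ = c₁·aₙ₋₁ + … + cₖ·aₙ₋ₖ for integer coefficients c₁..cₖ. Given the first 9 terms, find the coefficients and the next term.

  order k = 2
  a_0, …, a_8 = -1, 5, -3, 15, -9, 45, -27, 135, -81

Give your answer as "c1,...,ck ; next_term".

  a_2 = 0·5 + 3·-1 = -3
  a_3 = 0·-3 + 3·5 = 15
  a_4 = 0·15 + 3·-3 = -9
  a_5 = 0·-9 + 3·15 = 45
  a_6 = 0·45 + 3·-9 = -27
  a_7 = 0·-27 + 3·45 = 135
  a_8 = 0·135 + 3·-27 = -81
  a_9 = 0·-81 + 3·135 = 405

0,3 ; 405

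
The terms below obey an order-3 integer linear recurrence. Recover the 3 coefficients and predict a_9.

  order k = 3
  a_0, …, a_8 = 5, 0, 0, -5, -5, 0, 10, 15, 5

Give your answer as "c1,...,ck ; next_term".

  a_3 = 1·0 + -1·0 + -1·5 = -5
  a_4 = 1·-5 + -1·0 + -1·0 = -5
  a_5 = 1·-5 + -1·-5 + -1·0 = 0
  a_6 = 1·0 + -1·-5 + -1·-5 = 10
  a_7 = 1·10 + -1·0 + -1·-5 = 15
  a_8 = 1·15 + -1·10 + -1·0 = 5
  a_9 = 1·5 + -1·15 + -1·10 = -20

1,-1,-1 ; -20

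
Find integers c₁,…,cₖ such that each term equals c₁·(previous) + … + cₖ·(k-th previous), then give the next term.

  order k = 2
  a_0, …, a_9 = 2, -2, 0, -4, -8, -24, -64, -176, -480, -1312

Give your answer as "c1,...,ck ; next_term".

2,2 ; -3584

  a_2 = 2·-2 + 2·2 = 0
  a_3 = 2·0 + 2·-2 = -4
  a_4 = 2·-4 + 2·0 = -8
  a_5 = 2·-8 + 2·-4 = -24
  a_6 = 2·-24 + 2·-8 = -64
  a_7 = 2·-64 + 2·-24 = -176
  a_8 = 2·-176 + 2·-64 = -480
  a_9 = 2·-480 + 2·-176 = -1312
  a_10 = 2·-1312 + 2·-480 = -3584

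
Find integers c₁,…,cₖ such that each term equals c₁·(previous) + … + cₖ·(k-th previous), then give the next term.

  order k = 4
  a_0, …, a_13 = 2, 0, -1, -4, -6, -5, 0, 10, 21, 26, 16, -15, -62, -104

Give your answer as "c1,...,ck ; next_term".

1,0,-1,-1 ; -105

  a_4 = 1·-4 + 0·-1 + -1·0 + -1·2 = -6
  a_5 = 1·-6 + 0·-4 + -1·-1 + -1·0 = -5
  a_6 = 1·-5 + 0·-6 + -1·-4 + -1·-1 = 0
  a_7 = 1·0 + 0·-5 + -1·-6 + -1·-4 = 10
  a_8 = 1·10 + 0·0 + -1·-5 + -1·-6 = 21
  a_9 = 1·21 + 0·10 + -1·0 + -1·-5 = 26
  a_10 = 1·26 + 0·21 + -1·10 + -1·0 = 16
  a_11 = 1·16 + 0·26 + -1·21 + -1·10 = -15
  a_12 = 1·-15 + 0·16 + -1·26 + -1·21 = -62
  a_13 = 1·-62 + 0·-15 + -1·16 + -1·26 = -104
  a_14 = 1·-104 + 0·-62 + -1·-15 + -1·16 = -105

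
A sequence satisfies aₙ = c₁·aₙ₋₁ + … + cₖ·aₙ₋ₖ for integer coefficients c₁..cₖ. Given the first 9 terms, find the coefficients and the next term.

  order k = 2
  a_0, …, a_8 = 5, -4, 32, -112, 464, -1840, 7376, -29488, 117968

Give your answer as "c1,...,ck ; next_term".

  a_2 = -3·-4 + 4·5 = 32
  a_3 = -3·32 + 4·-4 = -112
  a_4 = -3·-112 + 4·32 = 464
  a_5 = -3·464 + 4·-112 = -1840
  a_6 = -3·-1840 + 4·464 = 7376
  a_7 = -3·7376 + 4·-1840 = -29488
  a_8 = -3·-29488 + 4·7376 = 117968
  a_9 = -3·117968 + 4·-29488 = -471856

-3,4 ; -471856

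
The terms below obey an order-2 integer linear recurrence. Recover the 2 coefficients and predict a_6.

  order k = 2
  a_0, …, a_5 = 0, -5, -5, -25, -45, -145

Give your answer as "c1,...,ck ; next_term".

  a_2 = 1·-5 + 4·0 = -5
  a_3 = 1·-5 + 4·-5 = -25
  a_4 = 1·-25 + 4·-5 = -45
  a_5 = 1·-45 + 4·-25 = -145
  a_6 = 1·-145 + 4·-45 = -325

1,4 ; -325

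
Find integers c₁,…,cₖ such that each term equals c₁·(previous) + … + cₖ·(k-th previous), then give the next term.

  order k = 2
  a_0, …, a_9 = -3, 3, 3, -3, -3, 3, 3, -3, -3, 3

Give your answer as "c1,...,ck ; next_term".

0,-1 ; 3

  a_2 = 0·3 + -1·-3 = 3
  a_3 = 0·3 + -1·3 = -3
  a_4 = 0·-3 + -1·3 = -3
  a_5 = 0·-3 + -1·-3 = 3
  a_6 = 0·3 + -1·-3 = 3
  a_7 = 0·3 + -1·3 = -3
  a_8 = 0·-3 + -1·3 = -3
  a_9 = 0·-3 + -1·-3 = 3
  a_10 = 0·3 + -1·-3 = 3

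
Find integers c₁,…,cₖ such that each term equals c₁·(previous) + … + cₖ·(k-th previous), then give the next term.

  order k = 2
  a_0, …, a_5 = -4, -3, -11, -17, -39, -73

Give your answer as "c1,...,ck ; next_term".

1,2 ; -151

  a_2 = 1·-3 + 2·-4 = -11
  a_3 = 1·-11 + 2·-3 = -17
  a_4 = 1·-17 + 2·-11 = -39
  a_5 = 1·-39 + 2·-17 = -73
  a_6 = 1·-73 + 2·-39 = -151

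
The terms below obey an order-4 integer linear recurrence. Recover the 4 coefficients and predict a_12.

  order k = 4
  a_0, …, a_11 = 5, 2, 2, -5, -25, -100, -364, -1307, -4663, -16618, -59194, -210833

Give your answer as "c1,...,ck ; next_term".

  a_4 = 3·-5 + 3·2 + -3·2 + -2·5 = -25
  a_5 = 3·-25 + 3·-5 + -3·2 + -2·2 = -100
  a_6 = 3·-100 + 3·-25 + -3·-5 + -2·2 = -364
  a_7 = 3·-364 + 3·-100 + -3·-25 + -2·-5 = -1307
  a_8 = 3·-1307 + 3·-364 + -3·-100 + -2·-25 = -4663
  a_9 = 3·-4663 + 3·-1307 + -3·-364 + -2·-100 = -16618
  a_10 = 3·-16618 + 3·-4663 + -3·-1307 + -2·-364 = -59194
  a_11 = 3·-59194 + 3·-16618 + -3·-4663 + -2·-1307 = -210833
  a_12 = 3·-210833 + 3·-59194 + -3·-16618 + -2·-4663 = -750901

3,3,-3,-2 ; -750901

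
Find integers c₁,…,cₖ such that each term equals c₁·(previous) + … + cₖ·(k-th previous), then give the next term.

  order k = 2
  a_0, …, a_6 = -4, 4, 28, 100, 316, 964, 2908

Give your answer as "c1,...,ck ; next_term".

  a_2 = 4·4 + -3·-4 = 28
  a_3 = 4·28 + -3·4 = 100
  a_4 = 4·100 + -3·28 = 316
  a_5 = 4·316 + -3·100 = 964
  a_6 = 4·964 + -3·316 = 2908
  a_7 = 4·2908 + -3·964 = 8740

4,-3 ; 8740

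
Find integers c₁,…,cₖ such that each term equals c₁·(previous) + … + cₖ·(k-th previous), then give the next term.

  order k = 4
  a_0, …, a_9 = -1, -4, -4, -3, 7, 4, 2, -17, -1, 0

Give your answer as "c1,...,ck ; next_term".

  a_4 = 0·-3 + 0·-4 + -2·-4 + 1·-1 = 7
  a_5 = 0·7 + 0·-3 + -2·-4 + 1·-4 = 4
  a_6 = 0·4 + 0·7 + -2·-3 + 1·-4 = 2
  a_7 = 0·2 + 0·4 + -2·7 + 1·-3 = -17
  a_8 = 0·-17 + 0·2 + -2·4 + 1·7 = -1
  a_9 = 0·-1 + 0·-17 + -2·2 + 1·4 = 0
  a_10 = 0·0 + 0·-1 + -2·-17 + 1·2 = 36

0,0,-2,1 ; 36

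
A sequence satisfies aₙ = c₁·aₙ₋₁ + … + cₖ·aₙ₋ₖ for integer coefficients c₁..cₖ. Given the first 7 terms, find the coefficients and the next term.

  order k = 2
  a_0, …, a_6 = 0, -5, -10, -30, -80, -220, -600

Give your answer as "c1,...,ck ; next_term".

2,2 ; -1640

  a_2 = 2·-5 + 2·0 = -10
  a_3 = 2·-10 + 2·-5 = -30
  a_4 = 2·-30 + 2·-10 = -80
  a_5 = 2·-80 + 2·-30 = -220
  a_6 = 2·-220 + 2·-80 = -600
  a_7 = 2·-600 + 2·-220 = -1640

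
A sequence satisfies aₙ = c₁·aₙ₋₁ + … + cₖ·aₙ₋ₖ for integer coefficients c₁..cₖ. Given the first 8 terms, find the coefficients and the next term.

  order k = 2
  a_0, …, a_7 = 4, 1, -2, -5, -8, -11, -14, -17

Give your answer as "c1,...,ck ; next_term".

  a_2 = 2·1 + -1·4 = -2
  a_3 = 2·-2 + -1·1 = -5
  a_4 = 2·-5 + -1·-2 = -8
  a_5 = 2·-8 + -1·-5 = -11
  a_6 = 2·-11 + -1·-8 = -14
  a_7 = 2·-14 + -1·-11 = -17
  a_8 = 2·-17 + -1·-14 = -20

2,-1 ; -20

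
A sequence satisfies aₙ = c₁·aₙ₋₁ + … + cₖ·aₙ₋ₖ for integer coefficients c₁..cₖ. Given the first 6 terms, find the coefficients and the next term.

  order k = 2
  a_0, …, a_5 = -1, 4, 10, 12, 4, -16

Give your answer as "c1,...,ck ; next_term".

  a_2 = 2·4 + -2·-1 = 10
  a_3 = 2·10 + -2·4 = 12
  a_4 = 2·12 + -2·10 = 4
  a_5 = 2·4 + -2·12 = -16
  a_6 = 2·-16 + -2·4 = -40

2,-2 ; -40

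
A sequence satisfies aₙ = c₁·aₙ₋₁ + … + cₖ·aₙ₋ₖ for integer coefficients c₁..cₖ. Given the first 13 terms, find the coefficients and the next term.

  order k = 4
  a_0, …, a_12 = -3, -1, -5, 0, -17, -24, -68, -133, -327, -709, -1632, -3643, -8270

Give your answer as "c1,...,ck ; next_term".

  a_4 = 1·0 + 2·-5 + 1·-1 + 2·-3 = -17
  a_5 = 1·-17 + 2·0 + 1·-5 + 2·-1 = -24
  a_6 = 1·-24 + 2·-17 + 1·0 + 2·-5 = -68
  a_7 = 1·-68 + 2·-24 + 1·-17 + 2·0 = -133
  a_8 = 1·-133 + 2·-68 + 1·-24 + 2·-17 = -327
  a_9 = 1·-327 + 2·-133 + 1·-68 + 2·-24 = -709
  a_10 = 1·-709 + 2·-327 + 1·-133 + 2·-68 = -1632
  a_11 = 1·-1632 + 2·-709 + 1·-327 + 2·-133 = -3643
  a_12 = 1·-3643 + 2·-1632 + 1·-709 + 2·-327 = -8270
  a_13 = 1·-8270 + 2·-3643 + 1·-1632 + 2·-709 = -18606

1,2,1,2 ; -18606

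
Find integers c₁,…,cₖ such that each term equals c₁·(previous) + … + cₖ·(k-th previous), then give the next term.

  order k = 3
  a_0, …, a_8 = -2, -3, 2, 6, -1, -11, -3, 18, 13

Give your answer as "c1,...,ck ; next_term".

1,-2,1 ; -26

  a_3 = 1·2 + -2·-3 + 1·-2 = 6
  a_4 = 1·6 + -2·2 + 1·-3 = -1
  a_5 = 1·-1 + -2·6 + 1·2 = -11
  a_6 = 1·-11 + -2·-1 + 1·6 = -3
  a_7 = 1·-3 + -2·-11 + 1·-1 = 18
  a_8 = 1·18 + -2·-3 + 1·-11 = 13
  a_9 = 1·13 + -2·18 + 1·-3 = -26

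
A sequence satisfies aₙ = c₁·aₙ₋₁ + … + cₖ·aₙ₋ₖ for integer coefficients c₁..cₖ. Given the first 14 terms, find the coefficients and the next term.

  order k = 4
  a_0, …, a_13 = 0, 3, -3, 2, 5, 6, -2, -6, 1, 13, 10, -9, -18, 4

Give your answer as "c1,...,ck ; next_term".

  a_4 = 1·2 + -1·-3 + 0·3 + 1·0 = 5
  a_5 = 1·5 + -1·2 + 0·-3 + 1·3 = 6
  a_6 = 1·6 + -1·5 + 0·2 + 1·-3 = -2
  a_7 = 1·-2 + -1·6 + 0·5 + 1·2 = -6
  a_8 = 1·-6 + -1·-2 + 0·6 + 1·5 = 1
  a_9 = 1·1 + -1·-6 + 0·-2 + 1·6 = 13
  a_10 = 1·13 + -1·1 + 0·-6 + 1·-2 = 10
  a_11 = 1·10 + -1·13 + 0·1 + 1·-6 = -9
  a_12 = 1·-9 + -1·10 + 0·13 + 1·1 = -18
  a_13 = 1·-18 + -1·-9 + 0·10 + 1·13 = 4
  a_14 = 1·4 + -1·-18 + 0·-9 + 1·10 = 32

1,-1,0,1 ; 32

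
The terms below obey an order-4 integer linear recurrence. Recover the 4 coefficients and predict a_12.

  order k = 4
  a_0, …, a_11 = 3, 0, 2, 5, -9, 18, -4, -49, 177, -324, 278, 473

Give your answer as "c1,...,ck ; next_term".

-3,-3,3,4 ; -2517

  a_4 = -3·5 + -3·2 + 3·0 + 4·3 = -9
  a_5 = -3·-9 + -3·5 + 3·2 + 4·0 = 18
  a_6 = -3·18 + -3·-9 + 3·5 + 4·2 = -4
  a_7 = -3·-4 + -3·18 + 3·-9 + 4·5 = -49
  a_8 = -3·-49 + -3·-4 + 3·18 + 4·-9 = 177
  a_9 = -3·177 + -3·-49 + 3·-4 + 4·18 = -324
  a_10 = -3·-324 + -3·177 + 3·-49 + 4·-4 = 278
  a_11 = -3·278 + -3·-324 + 3·177 + 4·-49 = 473
  a_12 = -3·473 + -3·278 + 3·-324 + 4·177 = -2517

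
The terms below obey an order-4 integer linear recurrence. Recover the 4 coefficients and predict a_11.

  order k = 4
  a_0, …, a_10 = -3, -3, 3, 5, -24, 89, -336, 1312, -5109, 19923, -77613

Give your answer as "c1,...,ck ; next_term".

-3,4,3,4 ; 302452

  a_4 = -3·5 + 4·3 + 3·-3 + 4·-3 = -24
  a_5 = -3·-24 + 4·5 + 3·3 + 4·-3 = 89
  a_6 = -3·89 + 4·-24 + 3·5 + 4·3 = -336
  a_7 = -3·-336 + 4·89 + 3·-24 + 4·5 = 1312
  a_8 = -3·1312 + 4·-336 + 3·89 + 4·-24 = -5109
  a_9 = -3·-5109 + 4·1312 + 3·-336 + 4·89 = 19923
  a_10 = -3·19923 + 4·-5109 + 3·1312 + 4·-336 = -77613
  a_11 = -3·-77613 + 4·19923 + 3·-5109 + 4·1312 = 302452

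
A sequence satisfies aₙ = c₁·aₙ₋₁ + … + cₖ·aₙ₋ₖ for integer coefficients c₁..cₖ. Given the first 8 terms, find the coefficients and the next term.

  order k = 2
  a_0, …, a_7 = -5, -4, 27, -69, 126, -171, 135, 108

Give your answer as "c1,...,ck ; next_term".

-3,-3 ; -729

  a_2 = -3·-4 + -3·-5 = 27
  a_3 = -3·27 + -3·-4 = -69
  a_4 = -3·-69 + -3·27 = 126
  a_5 = -3·126 + -3·-69 = -171
  a_6 = -3·-171 + -3·126 = 135
  a_7 = -3·135 + -3·-171 = 108
  a_8 = -3·108 + -3·135 = -729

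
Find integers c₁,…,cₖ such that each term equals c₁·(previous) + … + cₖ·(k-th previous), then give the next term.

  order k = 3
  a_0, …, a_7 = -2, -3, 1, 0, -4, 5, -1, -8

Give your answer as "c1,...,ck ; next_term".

-1,-1,1 ; 14

  a_3 = -1·1 + -1·-3 + 1·-2 = 0
  a_4 = -1·0 + -1·1 + 1·-3 = -4
  a_5 = -1·-4 + -1·0 + 1·1 = 5
  a_6 = -1·5 + -1·-4 + 1·0 = -1
  a_7 = -1·-1 + -1·5 + 1·-4 = -8
  a_8 = -1·-8 + -1·-1 + 1·5 = 14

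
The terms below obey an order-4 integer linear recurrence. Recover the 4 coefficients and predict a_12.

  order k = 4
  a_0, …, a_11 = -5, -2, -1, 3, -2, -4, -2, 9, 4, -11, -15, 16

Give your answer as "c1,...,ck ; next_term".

  a_4 = 0·3 + -1·-1 + -1·-2 + 1·-5 = -2
  a_5 = 0·-2 + -1·3 + -1·-1 + 1·-2 = -4
  a_6 = 0·-4 + -1·-2 + -1·3 + 1·-1 = -2
  a_7 = 0·-2 + -1·-4 + -1·-2 + 1·3 = 9
  a_8 = 0·9 + -1·-2 + -1·-4 + 1·-2 = 4
  a_9 = 0·4 + -1·9 + -1·-2 + 1·-4 = -11
  a_10 = 0·-11 + -1·4 + -1·9 + 1·-2 = -15
  a_11 = 0·-15 + -1·-11 + -1·4 + 1·9 = 16
  a_12 = 0·16 + -1·-15 + -1·-11 + 1·4 = 30

0,-1,-1,1 ; 30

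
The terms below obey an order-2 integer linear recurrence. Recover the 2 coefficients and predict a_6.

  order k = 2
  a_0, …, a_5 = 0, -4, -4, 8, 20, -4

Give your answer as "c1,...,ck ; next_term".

1,-3 ; -64

  a_2 = 1·-4 + -3·0 = -4
  a_3 = 1·-4 + -3·-4 = 8
  a_4 = 1·8 + -3·-4 = 20
  a_5 = 1·20 + -3·8 = -4
  a_6 = 1·-4 + -3·20 = -64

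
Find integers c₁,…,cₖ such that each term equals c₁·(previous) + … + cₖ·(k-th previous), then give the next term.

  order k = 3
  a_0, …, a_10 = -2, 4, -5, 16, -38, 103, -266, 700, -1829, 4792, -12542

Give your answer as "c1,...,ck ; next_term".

-2,2,1 ; 32839

  a_3 = -2·-5 + 2·4 + 1·-2 = 16
  a_4 = -2·16 + 2·-5 + 1·4 = -38
  a_5 = -2·-38 + 2·16 + 1·-5 = 103
  a_6 = -2·103 + 2·-38 + 1·16 = -266
  a_7 = -2·-266 + 2·103 + 1·-38 = 700
  a_8 = -2·700 + 2·-266 + 1·103 = -1829
  a_9 = -2·-1829 + 2·700 + 1·-266 = 4792
  a_10 = -2·4792 + 2·-1829 + 1·700 = -12542
  a_11 = -2·-12542 + 2·4792 + 1·-1829 = 32839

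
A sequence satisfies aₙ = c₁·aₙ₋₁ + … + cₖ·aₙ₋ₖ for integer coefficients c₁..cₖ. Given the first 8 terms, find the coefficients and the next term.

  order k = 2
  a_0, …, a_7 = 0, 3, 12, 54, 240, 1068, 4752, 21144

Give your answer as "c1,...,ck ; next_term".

4,2 ; 94080

  a_2 = 4·3 + 2·0 = 12
  a_3 = 4·12 + 2·3 = 54
  a_4 = 4·54 + 2·12 = 240
  a_5 = 4·240 + 2·54 = 1068
  a_6 = 4·1068 + 2·240 = 4752
  a_7 = 4·4752 + 2·1068 = 21144
  a_8 = 4·21144 + 2·4752 = 94080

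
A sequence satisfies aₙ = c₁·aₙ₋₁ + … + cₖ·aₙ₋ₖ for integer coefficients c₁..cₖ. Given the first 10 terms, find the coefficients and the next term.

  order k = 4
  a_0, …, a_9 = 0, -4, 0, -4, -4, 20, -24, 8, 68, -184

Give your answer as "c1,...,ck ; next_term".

  a_4 = -1·-4 + -1·0 + 2·-4 + -3·0 = -4
  a_5 = -1·-4 + -1·-4 + 2·0 + -3·-4 = 20
  a_6 = -1·20 + -1·-4 + 2·-4 + -3·0 = -24
  a_7 = -1·-24 + -1·20 + 2·-4 + -3·-4 = 8
  a_8 = -1·8 + -1·-24 + 2·20 + -3·-4 = 68
  a_9 = -1·68 + -1·8 + 2·-24 + -3·20 = -184
  a_10 = -1·-184 + -1·68 + 2·8 + -3·-24 = 204

-1,-1,2,-3 ; 204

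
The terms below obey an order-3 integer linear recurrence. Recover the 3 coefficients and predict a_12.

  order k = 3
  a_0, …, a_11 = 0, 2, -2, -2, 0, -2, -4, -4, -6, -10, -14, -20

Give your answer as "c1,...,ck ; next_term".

1,0,1 ; -30

  a_3 = 1·-2 + 0·2 + 1·0 = -2
  a_4 = 1·-2 + 0·-2 + 1·2 = 0
  a_5 = 1·0 + 0·-2 + 1·-2 = -2
  a_6 = 1·-2 + 0·0 + 1·-2 = -4
  a_7 = 1·-4 + 0·-2 + 1·0 = -4
  a_8 = 1·-4 + 0·-4 + 1·-2 = -6
  a_9 = 1·-6 + 0·-4 + 1·-4 = -10
  a_10 = 1·-10 + 0·-6 + 1·-4 = -14
  a_11 = 1·-14 + 0·-10 + 1·-6 = -20
  a_12 = 1·-20 + 0·-14 + 1·-10 = -30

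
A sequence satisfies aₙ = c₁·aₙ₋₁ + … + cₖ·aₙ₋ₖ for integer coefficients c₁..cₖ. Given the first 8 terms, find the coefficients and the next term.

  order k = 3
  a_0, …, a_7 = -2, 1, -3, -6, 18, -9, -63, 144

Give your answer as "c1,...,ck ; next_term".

  a_3 = -1·-3 + -3·1 + 3·-2 = -6
  a_4 = -1·-6 + -3·-3 + 3·1 = 18
  a_5 = -1·18 + -3·-6 + 3·-3 = -9
  a_6 = -1·-9 + -3·18 + 3·-6 = -63
  a_7 = -1·-63 + -3·-9 + 3·18 = 144
  a_8 = -1·144 + -3·-63 + 3·-9 = 18

-1,-3,3 ; 18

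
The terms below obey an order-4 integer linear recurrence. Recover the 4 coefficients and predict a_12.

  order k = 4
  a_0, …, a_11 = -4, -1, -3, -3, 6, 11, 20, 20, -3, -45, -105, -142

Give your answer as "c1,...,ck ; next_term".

  a_4 = 1·-3 + 0·-3 + -1·-1 + -2·-4 = 6
  a_5 = 1·6 + 0·-3 + -1·-3 + -2·-1 = 11
  a_6 = 1·11 + 0·6 + -1·-3 + -2·-3 = 20
  a_7 = 1·20 + 0·11 + -1·6 + -2·-3 = 20
  a_8 = 1·20 + 0·20 + -1·11 + -2·6 = -3
  a_9 = 1·-3 + 0·20 + -1·20 + -2·11 = -45
  a_10 = 1·-45 + 0·-3 + -1·20 + -2·20 = -105
  a_11 = 1·-105 + 0·-45 + -1·-3 + -2·20 = -142
  a_12 = 1·-142 + 0·-105 + -1·-45 + -2·-3 = -91

1,0,-1,-2 ; -91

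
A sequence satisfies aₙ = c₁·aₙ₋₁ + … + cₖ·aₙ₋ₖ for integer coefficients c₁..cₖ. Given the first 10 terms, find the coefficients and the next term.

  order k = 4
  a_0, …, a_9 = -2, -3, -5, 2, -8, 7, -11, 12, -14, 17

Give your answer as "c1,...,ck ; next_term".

0,2,0,-1 ; -17

  a_4 = 0·2 + 2·-5 + 0·-3 + -1·-2 = -8
  a_5 = 0·-8 + 2·2 + 0·-5 + -1·-3 = 7
  a_6 = 0·7 + 2·-8 + 0·2 + -1·-5 = -11
  a_7 = 0·-11 + 2·7 + 0·-8 + -1·2 = 12
  a_8 = 0·12 + 2·-11 + 0·7 + -1·-8 = -14
  a_9 = 0·-14 + 2·12 + 0·-11 + -1·7 = 17
  a_10 = 0·17 + 2·-14 + 0·12 + -1·-11 = -17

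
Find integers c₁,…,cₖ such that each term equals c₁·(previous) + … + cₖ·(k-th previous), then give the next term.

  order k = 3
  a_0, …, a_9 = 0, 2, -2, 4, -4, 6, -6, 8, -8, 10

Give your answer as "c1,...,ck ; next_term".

  a_3 = -1·-2 + 1·2 + 1·0 = 4
  a_4 = -1·4 + 1·-2 + 1·2 = -4
  a_5 = -1·-4 + 1·4 + 1·-2 = 6
  a_6 = -1·6 + 1·-4 + 1·4 = -6
  a_7 = -1·-6 + 1·6 + 1·-4 = 8
  a_8 = -1·8 + 1·-6 + 1·6 = -8
  a_9 = -1·-8 + 1·8 + 1·-6 = 10
  a_10 = -1·10 + 1·-8 + 1·8 = -10

-1,1,1 ; -10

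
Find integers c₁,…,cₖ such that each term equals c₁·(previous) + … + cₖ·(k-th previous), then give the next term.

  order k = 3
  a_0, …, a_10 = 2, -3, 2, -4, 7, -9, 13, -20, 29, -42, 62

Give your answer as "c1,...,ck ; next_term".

  a_3 = -1·2 + 0·-3 + -1·2 = -4
  a_4 = -1·-4 + 0·2 + -1·-3 = 7
  a_5 = -1·7 + 0·-4 + -1·2 = -9
  a_6 = -1·-9 + 0·7 + -1·-4 = 13
  a_7 = -1·13 + 0·-9 + -1·7 = -20
  a_8 = -1·-20 + 0·13 + -1·-9 = 29
  a_9 = -1·29 + 0·-20 + -1·13 = -42
  a_10 = -1·-42 + 0·29 + -1·-20 = 62
  a_11 = -1·62 + 0·-42 + -1·29 = -91

-1,0,-1 ; -91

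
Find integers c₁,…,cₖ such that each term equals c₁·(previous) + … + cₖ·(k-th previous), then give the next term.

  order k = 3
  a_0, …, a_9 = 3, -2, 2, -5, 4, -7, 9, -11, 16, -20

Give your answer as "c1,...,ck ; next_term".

0,1,-1 ; 27

  a_3 = 0·2 + 1·-2 + -1·3 = -5
  a_4 = 0·-5 + 1·2 + -1·-2 = 4
  a_5 = 0·4 + 1·-5 + -1·2 = -7
  a_6 = 0·-7 + 1·4 + -1·-5 = 9
  a_7 = 0·9 + 1·-7 + -1·4 = -11
  a_8 = 0·-11 + 1·9 + -1·-7 = 16
  a_9 = 0·16 + 1·-11 + -1·9 = -20
  a_10 = 0·-20 + 1·16 + -1·-11 = 27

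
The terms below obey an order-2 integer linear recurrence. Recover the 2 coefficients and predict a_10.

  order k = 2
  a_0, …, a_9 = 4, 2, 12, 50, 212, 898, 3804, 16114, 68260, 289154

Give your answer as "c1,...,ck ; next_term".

  a_2 = 4·2 + 1·4 = 12
  a_3 = 4·12 + 1·2 = 50
  a_4 = 4·50 + 1·12 = 212
  a_5 = 4·212 + 1·50 = 898
  a_6 = 4·898 + 1·212 = 3804
  a_7 = 4·3804 + 1·898 = 16114
  a_8 = 4·16114 + 1·3804 = 68260
  a_9 = 4·68260 + 1·16114 = 289154
  a_10 = 4·289154 + 1·68260 = 1224876

4,1 ; 1224876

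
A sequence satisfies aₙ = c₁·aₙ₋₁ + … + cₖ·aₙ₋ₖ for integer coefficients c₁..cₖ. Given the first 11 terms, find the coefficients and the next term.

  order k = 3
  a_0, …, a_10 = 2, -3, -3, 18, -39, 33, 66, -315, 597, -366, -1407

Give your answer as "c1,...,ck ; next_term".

-2,-2,3 ; 5337

  a_3 = -2·-3 + -2·-3 + 3·2 = 18
  a_4 = -2·18 + -2·-3 + 3·-3 = -39
  a_5 = -2·-39 + -2·18 + 3·-3 = 33
  a_6 = -2·33 + -2·-39 + 3·18 = 66
  a_7 = -2·66 + -2·33 + 3·-39 = -315
  a_8 = -2·-315 + -2·66 + 3·33 = 597
  a_9 = -2·597 + -2·-315 + 3·66 = -366
  a_10 = -2·-366 + -2·597 + 3·-315 = -1407
  a_11 = -2·-1407 + -2·-366 + 3·597 = 5337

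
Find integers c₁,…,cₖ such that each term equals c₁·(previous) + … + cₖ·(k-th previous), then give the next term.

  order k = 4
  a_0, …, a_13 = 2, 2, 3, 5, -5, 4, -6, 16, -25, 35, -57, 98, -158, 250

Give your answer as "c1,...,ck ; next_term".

  a_4 = -1·5 + 0·3 + -1·2 + 1·2 = -5
  a_5 = -1·-5 + 0·5 + -1·3 + 1·2 = 4
  a_6 = -1·4 + 0·-5 + -1·5 + 1·3 = -6
  a_7 = -1·-6 + 0·4 + -1·-5 + 1·5 = 16
  a_8 = -1·16 + 0·-6 + -1·4 + 1·-5 = -25
  a_9 = -1·-25 + 0·16 + -1·-6 + 1·4 = 35
  a_10 = -1·35 + 0·-25 + -1·16 + 1·-6 = -57
  a_11 = -1·-57 + 0·35 + -1·-25 + 1·16 = 98
  a_12 = -1·98 + 0·-57 + -1·35 + 1·-25 = -158
  a_13 = -1·-158 + 0·98 + -1·-57 + 1·35 = 250
  a_14 = -1·250 + 0·-158 + -1·98 + 1·-57 = -405

-1,0,-1,1 ; -405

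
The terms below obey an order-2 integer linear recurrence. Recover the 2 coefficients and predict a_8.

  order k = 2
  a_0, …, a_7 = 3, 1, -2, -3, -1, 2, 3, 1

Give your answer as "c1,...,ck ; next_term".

1,-1 ; -2

  a_2 = 1·1 + -1·3 = -2
  a_3 = 1·-2 + -1·1 = -3
  a_4 = 1·-3 + -1·-2 = -1
  a_5 = 1·-1 + -1·-3 = 2
  a_6 = 1·2 + -1·-1 = 3
  a_7 = 1·3 + -1·2 = 1
  a_8 = 1·1 + -1·3 = -2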